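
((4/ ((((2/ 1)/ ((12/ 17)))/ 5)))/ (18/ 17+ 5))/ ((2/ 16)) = 960/ 103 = 9.32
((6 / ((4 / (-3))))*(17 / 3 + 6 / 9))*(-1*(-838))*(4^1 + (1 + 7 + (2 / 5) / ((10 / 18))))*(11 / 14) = -41771367 / 175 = -238693.53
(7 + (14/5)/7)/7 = 37/35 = 1.06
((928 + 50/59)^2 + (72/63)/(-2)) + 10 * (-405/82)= 862707.64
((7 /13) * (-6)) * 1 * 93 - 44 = -4478 /13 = -344.46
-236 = -236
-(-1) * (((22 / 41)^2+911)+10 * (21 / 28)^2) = 916.91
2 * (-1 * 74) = -148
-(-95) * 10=950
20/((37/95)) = 51.35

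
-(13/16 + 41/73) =-1605/1168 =-1.37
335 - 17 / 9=2998 / 9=333.11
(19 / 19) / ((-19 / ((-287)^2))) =-82369 / 19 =-4335.21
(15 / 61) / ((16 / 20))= 75 / 244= 0.31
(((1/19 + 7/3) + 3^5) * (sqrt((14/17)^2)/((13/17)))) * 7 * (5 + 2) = 9595082/741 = 12948.83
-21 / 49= -3 / 7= -0.43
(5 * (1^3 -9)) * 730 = -29200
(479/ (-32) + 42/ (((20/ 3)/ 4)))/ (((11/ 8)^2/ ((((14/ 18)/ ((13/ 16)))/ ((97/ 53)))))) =19434464/ 6866145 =2.83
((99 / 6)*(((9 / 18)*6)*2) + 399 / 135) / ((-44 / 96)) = -36704 / 165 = -222.45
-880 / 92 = -220 / 23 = -9.57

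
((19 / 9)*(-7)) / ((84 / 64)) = -304 / 27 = -11.26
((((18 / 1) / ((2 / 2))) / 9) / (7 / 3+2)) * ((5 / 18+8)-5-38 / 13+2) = 551 / 507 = 1.09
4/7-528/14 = -260/7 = -37.14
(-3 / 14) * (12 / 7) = -18 / 49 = -0.37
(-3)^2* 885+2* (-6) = 7953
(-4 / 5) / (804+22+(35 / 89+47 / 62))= -22072 / 22821105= -0.00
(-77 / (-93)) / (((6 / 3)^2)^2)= 77 / 1488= 0.05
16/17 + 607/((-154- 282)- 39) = -2719/8075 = -0.34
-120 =-120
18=18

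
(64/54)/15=32/405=0.08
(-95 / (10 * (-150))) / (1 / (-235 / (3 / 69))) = -20539 / 60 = -342.32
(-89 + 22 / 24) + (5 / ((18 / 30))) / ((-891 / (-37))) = -938087 / 10692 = -87.74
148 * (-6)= -888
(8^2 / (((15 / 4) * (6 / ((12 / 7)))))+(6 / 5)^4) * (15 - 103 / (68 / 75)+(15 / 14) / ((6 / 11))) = -8391872 / 12495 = -671.62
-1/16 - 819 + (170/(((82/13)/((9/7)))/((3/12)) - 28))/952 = -1123783/1372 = -819.08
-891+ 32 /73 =-65011 /73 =-890.56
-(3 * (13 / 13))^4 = -81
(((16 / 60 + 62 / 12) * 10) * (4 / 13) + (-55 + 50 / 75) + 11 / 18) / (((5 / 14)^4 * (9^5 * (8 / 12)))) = -83161036 / 1439319375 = -0.06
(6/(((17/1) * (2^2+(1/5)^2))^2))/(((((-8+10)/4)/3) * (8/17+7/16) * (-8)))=-45000/42833999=-0.00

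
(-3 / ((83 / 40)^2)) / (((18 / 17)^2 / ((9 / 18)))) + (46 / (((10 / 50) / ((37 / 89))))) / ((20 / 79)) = 12494507287 / 33108534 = 377.38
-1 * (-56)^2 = -3136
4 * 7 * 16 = 448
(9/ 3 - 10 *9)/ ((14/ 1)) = -87/ 14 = -6.21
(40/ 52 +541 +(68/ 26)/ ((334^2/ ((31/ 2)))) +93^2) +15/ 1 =13350464827/ 1450228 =9205.77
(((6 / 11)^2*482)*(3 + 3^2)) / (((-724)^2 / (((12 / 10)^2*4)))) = 1874016 / 99102025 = 0.02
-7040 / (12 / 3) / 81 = -1760 / 81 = -21.73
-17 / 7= -2.43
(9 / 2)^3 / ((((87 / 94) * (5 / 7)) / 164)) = 3277827 / 145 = 22605.70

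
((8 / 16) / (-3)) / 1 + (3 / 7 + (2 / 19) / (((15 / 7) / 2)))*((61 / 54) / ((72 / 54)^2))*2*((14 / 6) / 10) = -4289 / 410400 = -0.01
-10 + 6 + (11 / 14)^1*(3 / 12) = -213 / 56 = -3.80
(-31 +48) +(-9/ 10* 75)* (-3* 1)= 439/ 2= 219.50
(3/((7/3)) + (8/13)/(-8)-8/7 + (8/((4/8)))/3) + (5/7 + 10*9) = 26239/273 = 96.11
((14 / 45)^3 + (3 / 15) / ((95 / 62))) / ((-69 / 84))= -0.20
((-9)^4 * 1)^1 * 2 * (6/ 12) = 6561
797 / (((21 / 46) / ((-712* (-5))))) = 130516720 / 21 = 6215081.90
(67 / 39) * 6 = 134 / 13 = 10.31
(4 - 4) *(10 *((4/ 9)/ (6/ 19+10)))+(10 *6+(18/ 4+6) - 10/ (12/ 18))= 111/ 2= 55.50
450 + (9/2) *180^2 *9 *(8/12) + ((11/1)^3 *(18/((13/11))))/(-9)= 11348968/13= 872997.54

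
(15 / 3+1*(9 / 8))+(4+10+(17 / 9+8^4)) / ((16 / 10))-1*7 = 2569.06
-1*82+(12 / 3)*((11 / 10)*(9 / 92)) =-18761 / 230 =-81.57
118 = 118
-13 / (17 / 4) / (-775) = 52 / 13175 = 0.00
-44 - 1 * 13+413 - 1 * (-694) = 1050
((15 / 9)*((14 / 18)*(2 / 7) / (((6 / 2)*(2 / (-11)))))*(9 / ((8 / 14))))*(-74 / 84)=9.42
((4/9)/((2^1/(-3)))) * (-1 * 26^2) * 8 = 10816/3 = 3605.33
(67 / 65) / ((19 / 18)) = 1206 / 1235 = 0.98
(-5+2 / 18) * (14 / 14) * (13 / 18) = -286 / 81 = -3.53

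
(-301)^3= -27270901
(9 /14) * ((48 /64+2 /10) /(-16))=-171 /4480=-0.04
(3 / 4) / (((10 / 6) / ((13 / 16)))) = 117 / 320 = 0.37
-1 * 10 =-10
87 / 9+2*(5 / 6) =34 / 3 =11.33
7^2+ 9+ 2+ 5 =65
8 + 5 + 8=21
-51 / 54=-17 / 18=-0.94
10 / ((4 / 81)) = 405 / 2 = 202.50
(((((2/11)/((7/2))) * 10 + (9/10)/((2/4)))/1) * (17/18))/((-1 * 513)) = -799/187110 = -0.00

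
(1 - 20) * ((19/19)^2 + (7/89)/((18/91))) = -42541/1602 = -26.55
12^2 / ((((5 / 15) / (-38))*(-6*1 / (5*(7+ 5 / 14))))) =704520 / 7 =100645.71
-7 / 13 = -0.54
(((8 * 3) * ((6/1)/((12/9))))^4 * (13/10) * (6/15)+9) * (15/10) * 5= 530590761.90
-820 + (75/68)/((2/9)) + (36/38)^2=-39970981/49096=-814.14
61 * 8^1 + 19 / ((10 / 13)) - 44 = 4687 / 10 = 468.70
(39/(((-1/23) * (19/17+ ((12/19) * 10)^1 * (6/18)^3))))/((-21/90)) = 78227370/27503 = 2844.32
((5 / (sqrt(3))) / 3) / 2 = 5 *sqrt(3) / 18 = 0.48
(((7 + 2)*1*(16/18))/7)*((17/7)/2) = 68/49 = 1.39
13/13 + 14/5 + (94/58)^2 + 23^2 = 2251469/4205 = 535.43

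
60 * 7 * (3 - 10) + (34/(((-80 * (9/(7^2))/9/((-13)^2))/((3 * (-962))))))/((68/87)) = 1039369821/80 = 12992122.76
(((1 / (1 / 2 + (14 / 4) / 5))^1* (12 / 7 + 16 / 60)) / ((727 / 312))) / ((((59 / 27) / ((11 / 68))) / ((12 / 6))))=535392 / 5104267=0.10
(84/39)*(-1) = -2.15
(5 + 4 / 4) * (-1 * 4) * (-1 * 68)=1632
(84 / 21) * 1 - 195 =-191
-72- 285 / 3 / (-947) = -68089 / 947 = -71.90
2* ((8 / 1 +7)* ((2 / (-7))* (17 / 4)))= -255 / 7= -36.43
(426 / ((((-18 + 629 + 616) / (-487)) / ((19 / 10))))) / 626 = -656963 / 1280170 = -0.51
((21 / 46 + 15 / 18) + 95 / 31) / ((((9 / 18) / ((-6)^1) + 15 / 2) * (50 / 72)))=1341216 / 1586425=0.85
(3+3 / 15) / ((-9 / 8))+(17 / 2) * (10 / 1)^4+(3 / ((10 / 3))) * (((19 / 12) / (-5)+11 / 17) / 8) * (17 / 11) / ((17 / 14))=114440233933 / 1346400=84997.20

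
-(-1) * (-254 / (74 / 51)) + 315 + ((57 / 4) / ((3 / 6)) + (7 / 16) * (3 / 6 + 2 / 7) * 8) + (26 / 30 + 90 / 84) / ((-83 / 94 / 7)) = 28713473 / 184260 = 155.83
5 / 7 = 0.71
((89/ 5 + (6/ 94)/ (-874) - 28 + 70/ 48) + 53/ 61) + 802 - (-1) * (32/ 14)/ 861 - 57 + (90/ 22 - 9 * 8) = 741158500224477/ 1107494920840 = 669.22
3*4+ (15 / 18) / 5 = 73 / 6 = 12.17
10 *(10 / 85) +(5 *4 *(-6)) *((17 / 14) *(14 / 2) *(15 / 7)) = -259960 / 119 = -2184.54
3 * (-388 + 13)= -1125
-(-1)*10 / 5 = 2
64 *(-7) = -448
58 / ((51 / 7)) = 406 / 51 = 7.96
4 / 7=0.57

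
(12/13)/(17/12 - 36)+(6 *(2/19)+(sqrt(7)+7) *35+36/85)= 35 *sqrt(7)+428725429/1742585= 338.63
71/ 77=0.92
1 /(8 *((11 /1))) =1 /88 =0.01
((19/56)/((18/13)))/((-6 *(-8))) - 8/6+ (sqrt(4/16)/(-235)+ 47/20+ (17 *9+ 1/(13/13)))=1762610557/11370240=155.02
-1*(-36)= 36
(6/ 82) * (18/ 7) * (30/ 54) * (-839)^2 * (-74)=-1562704620/ 287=-5444963.83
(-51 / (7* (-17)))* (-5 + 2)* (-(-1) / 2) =-9 / 14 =-0.64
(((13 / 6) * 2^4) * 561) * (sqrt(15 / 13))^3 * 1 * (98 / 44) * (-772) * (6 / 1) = -231507360 * sqrt(195) / 13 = -248678795.92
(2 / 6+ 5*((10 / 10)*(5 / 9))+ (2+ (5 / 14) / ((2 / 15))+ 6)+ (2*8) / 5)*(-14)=-21407 / 90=-237.86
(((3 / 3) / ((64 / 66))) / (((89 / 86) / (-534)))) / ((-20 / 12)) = 12771 / 40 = 319.28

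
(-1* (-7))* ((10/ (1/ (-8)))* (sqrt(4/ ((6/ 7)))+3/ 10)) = -560* sqrt(42)/ 3-168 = -1377.74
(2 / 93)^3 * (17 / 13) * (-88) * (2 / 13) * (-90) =0.02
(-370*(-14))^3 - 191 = 138991831809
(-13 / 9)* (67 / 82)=-871 / 738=-1.18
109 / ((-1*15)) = -109 / 15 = -7.27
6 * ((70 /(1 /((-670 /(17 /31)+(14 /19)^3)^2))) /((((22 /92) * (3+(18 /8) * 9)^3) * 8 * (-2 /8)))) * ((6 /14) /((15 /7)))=-20846.65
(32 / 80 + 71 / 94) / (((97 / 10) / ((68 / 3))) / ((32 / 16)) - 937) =-73848 / 59879363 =-0.00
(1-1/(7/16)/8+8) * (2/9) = 122/63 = 1.94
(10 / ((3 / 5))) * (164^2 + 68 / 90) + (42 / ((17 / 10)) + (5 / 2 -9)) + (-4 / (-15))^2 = 10288428457 / 22950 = 448297.54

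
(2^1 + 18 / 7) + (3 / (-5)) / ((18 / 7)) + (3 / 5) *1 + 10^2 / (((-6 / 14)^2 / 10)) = 3433111 / 630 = 5449.38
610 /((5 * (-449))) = -122 /449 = -0.27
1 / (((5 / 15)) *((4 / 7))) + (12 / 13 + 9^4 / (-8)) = -84651 / 104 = -813.95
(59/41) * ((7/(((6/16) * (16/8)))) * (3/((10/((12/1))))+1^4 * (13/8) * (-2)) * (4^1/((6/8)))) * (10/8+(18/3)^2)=1723036/1845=933.89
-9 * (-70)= 630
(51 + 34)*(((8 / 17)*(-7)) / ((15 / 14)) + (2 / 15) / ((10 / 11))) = -3733 / 15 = -248.87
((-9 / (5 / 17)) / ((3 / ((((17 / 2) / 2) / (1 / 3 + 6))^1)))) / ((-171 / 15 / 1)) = 867 / 1444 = 0.60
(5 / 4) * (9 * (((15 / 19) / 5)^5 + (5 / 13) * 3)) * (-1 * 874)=-19222353270 / 1694173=-11346.16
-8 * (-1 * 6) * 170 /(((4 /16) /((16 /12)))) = 43520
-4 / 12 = -1 / 3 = -0.33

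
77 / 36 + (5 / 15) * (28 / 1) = 413 / 36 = 11.47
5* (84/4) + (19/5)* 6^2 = 1209/5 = 241.80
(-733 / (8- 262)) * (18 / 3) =2199 / 127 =17.31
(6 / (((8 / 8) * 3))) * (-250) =-500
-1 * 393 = -393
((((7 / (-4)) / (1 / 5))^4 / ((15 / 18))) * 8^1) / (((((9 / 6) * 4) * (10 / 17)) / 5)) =5102125 / 64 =79720.70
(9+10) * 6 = 114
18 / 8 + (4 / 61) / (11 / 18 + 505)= 4996737 / 2220644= 2.25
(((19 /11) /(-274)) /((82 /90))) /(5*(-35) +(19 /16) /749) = 5123160 /129578522447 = 0.00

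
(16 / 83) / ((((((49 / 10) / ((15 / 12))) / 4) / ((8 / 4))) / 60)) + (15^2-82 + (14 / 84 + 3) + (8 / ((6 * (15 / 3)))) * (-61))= 153.50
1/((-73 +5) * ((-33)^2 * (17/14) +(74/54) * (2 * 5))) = -189/17171054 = -0.00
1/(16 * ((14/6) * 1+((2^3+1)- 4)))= 3/352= 0.01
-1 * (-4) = 4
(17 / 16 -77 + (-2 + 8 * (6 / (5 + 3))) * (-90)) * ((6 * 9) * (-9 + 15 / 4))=3954825 / 32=123588.28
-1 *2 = -2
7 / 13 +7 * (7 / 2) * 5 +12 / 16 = 6437 / 52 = 123.79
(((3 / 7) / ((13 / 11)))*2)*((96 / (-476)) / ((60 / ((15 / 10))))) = -198 / 54145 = -0.00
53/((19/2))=5.58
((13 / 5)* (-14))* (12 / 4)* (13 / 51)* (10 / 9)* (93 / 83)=-34.65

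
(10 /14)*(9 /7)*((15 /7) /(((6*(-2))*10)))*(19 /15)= -57 /2744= -0.02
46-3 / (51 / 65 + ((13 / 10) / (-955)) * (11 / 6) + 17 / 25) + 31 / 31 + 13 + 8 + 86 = 165491782 / 1089133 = 151.95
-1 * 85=-85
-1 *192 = -192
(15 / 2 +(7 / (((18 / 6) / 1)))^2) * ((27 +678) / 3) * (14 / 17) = 383285 / 153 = 2505.13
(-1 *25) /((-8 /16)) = 50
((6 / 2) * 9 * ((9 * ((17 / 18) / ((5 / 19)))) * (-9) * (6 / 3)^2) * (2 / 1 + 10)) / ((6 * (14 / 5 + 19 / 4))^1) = -8316.72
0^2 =0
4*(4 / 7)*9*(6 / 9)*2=27.43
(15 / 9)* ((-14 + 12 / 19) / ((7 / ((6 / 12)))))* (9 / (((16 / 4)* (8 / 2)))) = -1905 / 2128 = -0.90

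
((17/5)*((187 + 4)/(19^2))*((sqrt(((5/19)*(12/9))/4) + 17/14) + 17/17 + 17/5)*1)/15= 3247*sqrt(285)/1543275 + 425357/631750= 0.71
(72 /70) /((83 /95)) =684 /581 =1.18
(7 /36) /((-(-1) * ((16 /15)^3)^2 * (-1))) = -8859375 /67108864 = -0.13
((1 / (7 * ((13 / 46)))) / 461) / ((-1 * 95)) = -46 / 3985345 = -0.00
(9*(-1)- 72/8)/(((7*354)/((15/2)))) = -45/826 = -0.05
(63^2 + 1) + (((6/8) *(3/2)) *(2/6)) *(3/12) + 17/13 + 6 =1654599/416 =3977.40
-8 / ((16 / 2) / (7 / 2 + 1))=-4.50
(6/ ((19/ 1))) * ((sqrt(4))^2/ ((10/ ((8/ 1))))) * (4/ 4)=96/ 95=1.01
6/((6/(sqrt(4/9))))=2/3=0.67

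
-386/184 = -193/92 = -2.10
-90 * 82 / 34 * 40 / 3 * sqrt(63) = -147600 * sqrt(7) / 17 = -22971.35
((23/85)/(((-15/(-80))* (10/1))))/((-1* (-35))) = 184/44625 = 0.00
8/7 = 1.14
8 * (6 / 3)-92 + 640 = 564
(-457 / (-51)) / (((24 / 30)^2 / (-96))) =-1344.12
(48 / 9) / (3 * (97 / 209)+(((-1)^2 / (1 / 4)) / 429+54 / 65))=217360 / 90983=2.39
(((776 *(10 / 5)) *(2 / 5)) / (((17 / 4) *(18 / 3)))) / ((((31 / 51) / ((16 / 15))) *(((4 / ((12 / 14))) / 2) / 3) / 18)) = 5363712 / 5425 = 988.70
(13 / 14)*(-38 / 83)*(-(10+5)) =3705 / 581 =6.38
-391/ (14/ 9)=-3519/ 14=-251.36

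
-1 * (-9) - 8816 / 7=-8753 / 7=-1250.43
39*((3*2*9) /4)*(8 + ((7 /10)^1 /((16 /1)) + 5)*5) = 1119339 /64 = 17489.67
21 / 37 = 0.57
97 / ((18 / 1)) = 97 / 18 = 5.39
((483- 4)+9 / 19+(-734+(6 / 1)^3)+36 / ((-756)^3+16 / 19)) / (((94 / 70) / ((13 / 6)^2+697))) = -20131.48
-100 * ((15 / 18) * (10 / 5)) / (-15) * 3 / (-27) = -1.23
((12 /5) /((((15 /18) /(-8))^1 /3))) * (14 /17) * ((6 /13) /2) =-72576 /5525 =-13.14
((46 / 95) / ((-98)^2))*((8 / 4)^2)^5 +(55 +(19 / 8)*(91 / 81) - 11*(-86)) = 148355372663 / 147805560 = 1003.72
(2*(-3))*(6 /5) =-7.20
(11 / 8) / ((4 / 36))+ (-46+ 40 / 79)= -20931 / 632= -33.12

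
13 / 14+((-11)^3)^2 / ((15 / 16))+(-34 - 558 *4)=396353999 / 210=1887400.00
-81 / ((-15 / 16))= 432 / 5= 86.40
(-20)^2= 400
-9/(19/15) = -135/19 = -7.11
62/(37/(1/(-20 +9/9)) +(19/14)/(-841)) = -729988/8277141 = -0.09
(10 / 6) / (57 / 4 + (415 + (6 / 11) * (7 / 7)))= 220 / 56733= 0.00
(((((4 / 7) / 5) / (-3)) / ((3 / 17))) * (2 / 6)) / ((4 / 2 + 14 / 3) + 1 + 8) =-68 / 14805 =-0.00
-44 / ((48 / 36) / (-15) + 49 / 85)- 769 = -320497 / 373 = -859.24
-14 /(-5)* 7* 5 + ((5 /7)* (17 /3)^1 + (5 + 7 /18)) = 107.44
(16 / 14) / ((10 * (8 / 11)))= 11 / 70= 0.16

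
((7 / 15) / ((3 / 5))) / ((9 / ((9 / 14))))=1 / 18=0.06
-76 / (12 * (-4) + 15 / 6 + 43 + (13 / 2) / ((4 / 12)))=-76 / 17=-4.47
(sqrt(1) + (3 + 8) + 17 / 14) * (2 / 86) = 185 / 602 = 0.31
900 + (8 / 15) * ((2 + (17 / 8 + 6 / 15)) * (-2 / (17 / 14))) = 1142432 / 1275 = 896.03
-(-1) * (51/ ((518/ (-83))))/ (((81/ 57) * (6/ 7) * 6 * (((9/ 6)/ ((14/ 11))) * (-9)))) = 187663/ 1780218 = 0.11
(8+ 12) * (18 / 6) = 60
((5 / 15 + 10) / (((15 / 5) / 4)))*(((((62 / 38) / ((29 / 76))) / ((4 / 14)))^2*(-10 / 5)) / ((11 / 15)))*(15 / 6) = -583903600 / 27753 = -21039.30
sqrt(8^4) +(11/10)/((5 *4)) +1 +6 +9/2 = 15111/200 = 75.56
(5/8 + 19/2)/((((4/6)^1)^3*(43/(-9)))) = -19683/2752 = -7.15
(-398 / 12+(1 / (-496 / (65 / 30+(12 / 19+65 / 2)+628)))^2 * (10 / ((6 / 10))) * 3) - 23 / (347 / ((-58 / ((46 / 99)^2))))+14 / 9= 1884208645006 / 24918988509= 75.61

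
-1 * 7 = -7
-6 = -6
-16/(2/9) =-72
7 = 7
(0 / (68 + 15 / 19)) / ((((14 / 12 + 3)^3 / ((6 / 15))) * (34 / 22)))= 0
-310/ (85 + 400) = -62/ 97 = -0.64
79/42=1.88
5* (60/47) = 300/47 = 6.38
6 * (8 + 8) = 96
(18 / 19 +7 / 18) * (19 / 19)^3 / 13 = 457 / 4446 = 0.10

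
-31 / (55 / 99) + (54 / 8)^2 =-819 / 80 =-10.24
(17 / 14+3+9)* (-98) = -1295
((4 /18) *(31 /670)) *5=31 /603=0.05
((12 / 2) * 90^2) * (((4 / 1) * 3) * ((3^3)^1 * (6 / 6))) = 15746400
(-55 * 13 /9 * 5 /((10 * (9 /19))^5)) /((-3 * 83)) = 0.00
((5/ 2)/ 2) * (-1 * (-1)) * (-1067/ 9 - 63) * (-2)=4085/ 9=453.89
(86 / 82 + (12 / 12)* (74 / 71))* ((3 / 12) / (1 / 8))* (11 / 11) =12174 / 2911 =4.18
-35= -35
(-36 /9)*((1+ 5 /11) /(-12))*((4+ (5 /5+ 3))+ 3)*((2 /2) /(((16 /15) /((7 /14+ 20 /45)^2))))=1445 /324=4.46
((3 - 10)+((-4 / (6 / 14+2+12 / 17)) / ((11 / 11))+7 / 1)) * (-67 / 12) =7973 / 1119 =7.13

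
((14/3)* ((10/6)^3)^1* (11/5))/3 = 3850/243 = 15.84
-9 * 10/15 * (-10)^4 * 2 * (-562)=67440000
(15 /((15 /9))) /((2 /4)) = 18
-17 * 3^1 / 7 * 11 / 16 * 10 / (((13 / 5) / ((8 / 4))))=-38.53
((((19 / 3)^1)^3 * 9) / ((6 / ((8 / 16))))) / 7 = 6859 / 252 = 27.22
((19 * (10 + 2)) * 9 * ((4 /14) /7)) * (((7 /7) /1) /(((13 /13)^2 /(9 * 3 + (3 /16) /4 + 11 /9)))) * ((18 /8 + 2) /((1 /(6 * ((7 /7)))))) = 47334681 /784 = 60375.87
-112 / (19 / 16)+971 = 16657 / 19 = 876.68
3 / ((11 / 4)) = 12 / 11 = 1.09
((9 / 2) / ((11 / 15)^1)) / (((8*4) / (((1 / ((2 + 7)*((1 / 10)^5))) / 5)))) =9375 / 22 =426.14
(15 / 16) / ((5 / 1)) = 3 / 16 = 0.19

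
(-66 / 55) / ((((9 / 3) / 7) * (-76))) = 7 / 190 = 0.04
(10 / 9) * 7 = 70 / 9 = 7.78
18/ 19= 0.95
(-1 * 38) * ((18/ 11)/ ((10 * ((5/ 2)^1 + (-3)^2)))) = -684/ 1265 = -0.54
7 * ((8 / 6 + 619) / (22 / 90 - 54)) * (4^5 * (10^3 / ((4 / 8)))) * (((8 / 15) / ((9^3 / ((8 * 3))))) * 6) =-3414949888000 / 195939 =-17428637.93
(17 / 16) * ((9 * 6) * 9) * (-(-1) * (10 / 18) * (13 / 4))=29835 / 32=932.34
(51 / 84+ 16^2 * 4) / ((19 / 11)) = 315579 / 532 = 593.19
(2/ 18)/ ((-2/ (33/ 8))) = -11/ 48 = -0.23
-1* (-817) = 817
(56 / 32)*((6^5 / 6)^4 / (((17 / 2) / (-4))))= -39495538704384 / 17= -2323266982610.82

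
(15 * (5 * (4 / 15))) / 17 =20 / 17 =1.18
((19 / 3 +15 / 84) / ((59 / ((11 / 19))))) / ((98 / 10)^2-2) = 150425 / 221379564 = 0.00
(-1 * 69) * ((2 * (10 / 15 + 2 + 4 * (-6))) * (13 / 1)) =38272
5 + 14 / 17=99 / 17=5.82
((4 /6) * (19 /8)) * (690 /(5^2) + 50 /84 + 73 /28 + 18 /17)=4322291 /85680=50.45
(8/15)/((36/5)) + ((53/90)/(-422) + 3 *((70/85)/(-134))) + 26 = 3381258479/129777660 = 26.05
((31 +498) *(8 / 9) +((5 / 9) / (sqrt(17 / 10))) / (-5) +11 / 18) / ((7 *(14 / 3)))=2825 / 196-sqrt(170) / 4998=14.41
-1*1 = -1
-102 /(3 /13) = -442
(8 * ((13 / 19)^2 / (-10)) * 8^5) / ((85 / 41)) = -908197888 / 153425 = -5919.49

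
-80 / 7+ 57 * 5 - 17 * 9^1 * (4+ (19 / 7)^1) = -5276 / 7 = -753.71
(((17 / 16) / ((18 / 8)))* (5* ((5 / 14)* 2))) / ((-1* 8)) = -425 / 2016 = -0.21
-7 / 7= -1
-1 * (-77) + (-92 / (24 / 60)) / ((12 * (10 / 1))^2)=76.98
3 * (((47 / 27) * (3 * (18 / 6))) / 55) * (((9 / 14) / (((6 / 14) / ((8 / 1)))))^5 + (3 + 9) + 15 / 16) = 187131393 / 880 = 212649.31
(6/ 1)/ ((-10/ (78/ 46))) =-117/ 115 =-1.02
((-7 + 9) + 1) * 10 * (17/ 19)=510/ 19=26.84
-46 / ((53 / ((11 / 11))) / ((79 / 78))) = -1817 / 2067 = -0.88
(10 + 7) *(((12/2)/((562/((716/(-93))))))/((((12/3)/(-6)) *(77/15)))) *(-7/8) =-136935/383284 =-0.36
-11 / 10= -1.10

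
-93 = -93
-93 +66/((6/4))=-49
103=103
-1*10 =-10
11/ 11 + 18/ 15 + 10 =61/ 5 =12.20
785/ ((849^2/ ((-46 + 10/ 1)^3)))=-4069440/ 80089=-50.81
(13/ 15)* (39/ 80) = 169/ 400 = 0.42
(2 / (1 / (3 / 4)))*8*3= 36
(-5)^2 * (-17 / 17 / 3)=-25 / 3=-8.33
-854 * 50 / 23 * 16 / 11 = -2700.40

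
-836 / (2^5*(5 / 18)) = -1881 / 20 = -94.05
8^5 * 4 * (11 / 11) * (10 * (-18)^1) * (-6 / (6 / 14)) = 330301440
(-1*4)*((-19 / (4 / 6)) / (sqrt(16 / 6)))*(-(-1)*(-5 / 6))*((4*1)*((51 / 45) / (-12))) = 323*sqrt(6) / 36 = 21.98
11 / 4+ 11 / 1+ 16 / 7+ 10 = 729 / 28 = 26.04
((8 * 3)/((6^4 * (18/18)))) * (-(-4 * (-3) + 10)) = -11/27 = -0.41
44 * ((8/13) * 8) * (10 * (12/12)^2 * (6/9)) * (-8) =-450560/39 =-11552.82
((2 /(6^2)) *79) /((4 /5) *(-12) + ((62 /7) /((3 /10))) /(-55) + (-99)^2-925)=30415 /61440432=0.00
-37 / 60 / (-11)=37 / 660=0.06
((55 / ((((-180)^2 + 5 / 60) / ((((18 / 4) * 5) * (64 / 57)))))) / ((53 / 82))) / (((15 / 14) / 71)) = 245921280 / 55931801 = 4.40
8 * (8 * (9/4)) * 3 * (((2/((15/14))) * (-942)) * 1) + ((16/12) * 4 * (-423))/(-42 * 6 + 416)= -155726724/205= -759642.56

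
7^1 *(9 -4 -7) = -14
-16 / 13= -1.23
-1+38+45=82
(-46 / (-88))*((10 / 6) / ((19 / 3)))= 115 / 836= 0.14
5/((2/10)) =25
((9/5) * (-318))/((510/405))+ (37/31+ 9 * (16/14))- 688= -20862654/18445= -1131.07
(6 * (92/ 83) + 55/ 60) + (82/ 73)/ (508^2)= 17748394067/ 2345414664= 7.57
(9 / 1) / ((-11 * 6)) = -0.14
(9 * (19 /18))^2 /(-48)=-361 /192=-1.88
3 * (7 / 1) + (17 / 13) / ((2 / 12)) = 375 / 13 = 28.85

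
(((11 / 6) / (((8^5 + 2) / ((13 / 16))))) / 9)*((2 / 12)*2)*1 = 143 / 84939840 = 0.00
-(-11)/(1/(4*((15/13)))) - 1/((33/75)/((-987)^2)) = -316597665/143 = -2213969.69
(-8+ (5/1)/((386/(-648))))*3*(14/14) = -9492/193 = -49.18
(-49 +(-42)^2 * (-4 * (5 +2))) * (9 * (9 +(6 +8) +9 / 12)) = -42272055 / 4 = -10568013.75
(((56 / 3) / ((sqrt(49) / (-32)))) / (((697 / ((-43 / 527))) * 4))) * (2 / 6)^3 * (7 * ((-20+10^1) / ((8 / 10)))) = -240800 / 29752839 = -0.01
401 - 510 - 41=-150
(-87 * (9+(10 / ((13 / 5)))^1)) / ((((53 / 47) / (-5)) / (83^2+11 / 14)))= 329334581955 / 9646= 34142088.11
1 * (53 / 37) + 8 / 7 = 667 / 259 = 2.58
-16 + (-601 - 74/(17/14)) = -11525/17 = -677.94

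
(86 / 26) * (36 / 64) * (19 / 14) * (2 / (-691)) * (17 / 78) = -41667 / 26158496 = -0.00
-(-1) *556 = 556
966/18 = 161/3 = 53.67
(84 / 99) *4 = 112 / 33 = 3.39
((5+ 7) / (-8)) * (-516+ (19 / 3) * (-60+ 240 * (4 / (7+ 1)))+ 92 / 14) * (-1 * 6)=-8154 / 7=-1164.86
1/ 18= 0.06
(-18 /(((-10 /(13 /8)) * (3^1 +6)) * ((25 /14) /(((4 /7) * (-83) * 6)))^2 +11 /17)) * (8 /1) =-3507768576 /15708907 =-223.30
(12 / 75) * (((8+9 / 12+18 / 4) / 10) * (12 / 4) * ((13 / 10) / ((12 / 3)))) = 2067 / 10000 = 0.21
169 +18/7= 1201/7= 171.57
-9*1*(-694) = 6246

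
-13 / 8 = -1.62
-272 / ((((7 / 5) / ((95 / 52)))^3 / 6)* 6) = -1821921875 / 3014284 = -604.43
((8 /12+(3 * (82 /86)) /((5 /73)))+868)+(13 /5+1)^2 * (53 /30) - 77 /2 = 894.83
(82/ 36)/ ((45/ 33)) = 451/ 270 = 1.67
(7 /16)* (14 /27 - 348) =-32837 /216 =-152.02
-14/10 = -7/5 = -1.40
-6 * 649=-3894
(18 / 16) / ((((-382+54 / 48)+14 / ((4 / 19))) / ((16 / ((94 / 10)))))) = -144 / 23641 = -0.01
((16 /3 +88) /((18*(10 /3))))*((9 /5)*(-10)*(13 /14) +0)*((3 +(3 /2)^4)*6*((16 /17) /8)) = -5031 /34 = -147.97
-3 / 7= -0.43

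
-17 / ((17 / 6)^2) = -36 / 17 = -2.12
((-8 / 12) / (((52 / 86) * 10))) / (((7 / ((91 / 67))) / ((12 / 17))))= -86 / 5695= -0.02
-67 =-67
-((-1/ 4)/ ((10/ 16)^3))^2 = -16384/ 15625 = -1.05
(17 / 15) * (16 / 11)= 272 / 165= 1.65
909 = 909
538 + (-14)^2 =734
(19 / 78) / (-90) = -19 / 7020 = -0.00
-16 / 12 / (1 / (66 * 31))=-2728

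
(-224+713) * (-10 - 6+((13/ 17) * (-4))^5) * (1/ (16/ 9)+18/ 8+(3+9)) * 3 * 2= -17510928629022/ 1419857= -12332881.85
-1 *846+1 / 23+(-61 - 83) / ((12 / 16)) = -23873 / 23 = -1037.96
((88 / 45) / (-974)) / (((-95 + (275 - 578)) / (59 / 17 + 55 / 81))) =125708 / 6005214045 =0.00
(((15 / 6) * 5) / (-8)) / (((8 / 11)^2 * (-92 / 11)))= 33275 / 94208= 0.35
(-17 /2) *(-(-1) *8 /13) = -68 /13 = -5.23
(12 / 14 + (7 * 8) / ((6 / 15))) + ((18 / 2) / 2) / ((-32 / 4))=15713 / 112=140.29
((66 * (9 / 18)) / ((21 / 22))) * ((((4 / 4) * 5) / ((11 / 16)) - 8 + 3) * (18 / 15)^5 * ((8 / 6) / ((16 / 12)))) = 171072 / 875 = 195.51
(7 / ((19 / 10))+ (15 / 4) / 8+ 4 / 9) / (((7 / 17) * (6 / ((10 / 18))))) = 2138345 / 2068416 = 1.03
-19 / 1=-19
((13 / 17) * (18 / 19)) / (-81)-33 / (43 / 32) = -3070910 / 125001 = -24.57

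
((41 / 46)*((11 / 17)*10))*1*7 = 40.37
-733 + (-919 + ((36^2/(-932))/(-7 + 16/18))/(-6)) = -21170866/12815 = -1652.04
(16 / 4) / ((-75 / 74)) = -296 / 75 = -3.95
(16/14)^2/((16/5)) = 20/49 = 0.41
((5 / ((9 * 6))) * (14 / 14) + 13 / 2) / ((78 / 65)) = 445 / 81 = 5.49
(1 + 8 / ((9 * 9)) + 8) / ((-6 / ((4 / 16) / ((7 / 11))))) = -8107 / 13608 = -0.60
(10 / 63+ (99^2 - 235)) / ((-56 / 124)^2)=144790987 / 3087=46903.46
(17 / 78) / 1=17 / 78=0.22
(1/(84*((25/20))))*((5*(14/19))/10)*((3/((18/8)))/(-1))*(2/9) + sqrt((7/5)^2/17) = -8/7695 + 7*sqrt(17)/85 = 0.34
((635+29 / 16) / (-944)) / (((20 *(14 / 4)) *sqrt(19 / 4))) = -10189 *sqrt(19) / 10044160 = -0.00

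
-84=-84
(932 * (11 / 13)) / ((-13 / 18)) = -184536 / 169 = -1091.93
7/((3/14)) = 98/3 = 32.67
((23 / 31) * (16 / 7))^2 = 135424 / 47089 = 2.88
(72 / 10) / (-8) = -9 / 10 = -0.90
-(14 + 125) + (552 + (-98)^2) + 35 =10052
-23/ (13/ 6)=-138/ 13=-10.62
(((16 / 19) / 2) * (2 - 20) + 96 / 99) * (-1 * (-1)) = -4144 / 627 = -6.61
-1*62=-62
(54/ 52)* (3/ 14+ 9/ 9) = 459/ 364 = 1.26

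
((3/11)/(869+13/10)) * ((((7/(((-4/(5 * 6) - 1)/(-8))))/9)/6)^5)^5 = 4499879580584837311451522662400000000000000000000000000/132198395584592588699506483001074302238818136353356590151823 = 0.00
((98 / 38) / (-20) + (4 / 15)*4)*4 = 1069 / 285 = 3.75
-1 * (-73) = 73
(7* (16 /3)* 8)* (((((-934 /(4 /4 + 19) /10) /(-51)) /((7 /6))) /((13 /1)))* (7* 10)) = 418432 /3315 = 126.22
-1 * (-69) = 69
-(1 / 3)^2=-1 / 9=-0.11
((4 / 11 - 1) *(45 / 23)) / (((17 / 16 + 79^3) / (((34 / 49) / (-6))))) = 1360 / 4656927737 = 0.00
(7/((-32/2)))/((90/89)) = -623/1440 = -0.43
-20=-20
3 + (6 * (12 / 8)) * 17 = 156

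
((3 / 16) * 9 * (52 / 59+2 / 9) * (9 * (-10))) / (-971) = 39555 / 229156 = 0.17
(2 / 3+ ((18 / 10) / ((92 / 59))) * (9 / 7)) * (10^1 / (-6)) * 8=-41554 / 1449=-28.68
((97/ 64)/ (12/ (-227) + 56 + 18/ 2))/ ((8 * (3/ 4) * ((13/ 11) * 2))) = 242209/ 147194112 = 0.00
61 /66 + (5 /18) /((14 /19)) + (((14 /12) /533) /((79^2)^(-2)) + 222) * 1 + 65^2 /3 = 128375262857 /1477476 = 86888.22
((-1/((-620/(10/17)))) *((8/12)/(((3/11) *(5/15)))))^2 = 121/2499561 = 0.00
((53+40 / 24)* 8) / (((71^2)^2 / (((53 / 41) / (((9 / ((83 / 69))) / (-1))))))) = -140768 / 47341961703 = -0.00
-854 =-854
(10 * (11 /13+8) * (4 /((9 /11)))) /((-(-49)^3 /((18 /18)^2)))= 50600 /13764933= 0.00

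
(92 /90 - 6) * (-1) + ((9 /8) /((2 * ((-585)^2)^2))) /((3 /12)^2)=64776348001 /13013105625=4.98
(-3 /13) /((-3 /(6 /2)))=3 /13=0.23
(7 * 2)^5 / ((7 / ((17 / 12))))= 326536 / 3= 108845.33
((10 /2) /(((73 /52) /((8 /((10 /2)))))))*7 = 2912 /73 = 39.89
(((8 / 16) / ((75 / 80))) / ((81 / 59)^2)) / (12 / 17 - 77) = -473416 / 127644255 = -0.00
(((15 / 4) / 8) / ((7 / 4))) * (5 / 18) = 0.07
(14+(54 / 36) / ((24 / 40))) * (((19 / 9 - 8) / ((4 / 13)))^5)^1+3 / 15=-8540018214723911 / 201553920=-42370886.24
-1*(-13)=13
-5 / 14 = -0.36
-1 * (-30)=30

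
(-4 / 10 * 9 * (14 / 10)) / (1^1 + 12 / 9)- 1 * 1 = -79 / 25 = -3.16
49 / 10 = 4.90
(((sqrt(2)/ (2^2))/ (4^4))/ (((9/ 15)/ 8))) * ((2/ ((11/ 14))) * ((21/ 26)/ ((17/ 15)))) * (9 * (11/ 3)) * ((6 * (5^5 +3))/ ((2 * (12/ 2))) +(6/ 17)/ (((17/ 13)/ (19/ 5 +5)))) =1247705865 * sqrt(2)/ 1021904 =1726.70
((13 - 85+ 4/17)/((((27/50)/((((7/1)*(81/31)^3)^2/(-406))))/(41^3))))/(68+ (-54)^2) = 38480065915674025125/326404328790818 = 117890.80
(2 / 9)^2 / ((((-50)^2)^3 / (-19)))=-19 / 316406250000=-0.00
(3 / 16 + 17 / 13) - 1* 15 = -13.50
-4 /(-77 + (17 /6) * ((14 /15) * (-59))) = 90 /5243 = 0.02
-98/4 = -49/2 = -24.50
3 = 3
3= 3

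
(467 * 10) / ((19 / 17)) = 79390 / 19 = 4178.42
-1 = -1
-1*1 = -1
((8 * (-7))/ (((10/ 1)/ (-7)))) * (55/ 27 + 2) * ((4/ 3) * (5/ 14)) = 6104/ 81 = 75.36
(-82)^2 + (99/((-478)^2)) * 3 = 1536326713/228484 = 6724.00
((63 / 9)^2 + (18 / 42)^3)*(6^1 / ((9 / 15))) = 168340 / 343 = 490.79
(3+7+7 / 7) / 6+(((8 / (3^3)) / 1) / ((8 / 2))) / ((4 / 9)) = 2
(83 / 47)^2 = 6889 / 2209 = 3.12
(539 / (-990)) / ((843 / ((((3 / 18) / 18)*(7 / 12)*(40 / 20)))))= -0.00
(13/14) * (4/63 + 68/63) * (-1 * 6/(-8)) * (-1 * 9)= -351/49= -7.16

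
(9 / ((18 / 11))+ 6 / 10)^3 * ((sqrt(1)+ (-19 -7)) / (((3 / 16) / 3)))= -453962 / 5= -90792.40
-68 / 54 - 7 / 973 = -4753 / 3753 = -1.27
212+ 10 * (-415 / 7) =-2666 / 7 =-380.86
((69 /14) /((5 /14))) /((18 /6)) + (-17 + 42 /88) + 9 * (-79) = -159043 /220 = -722.92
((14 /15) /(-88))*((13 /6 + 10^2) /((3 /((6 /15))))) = -4291 /29700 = -0.14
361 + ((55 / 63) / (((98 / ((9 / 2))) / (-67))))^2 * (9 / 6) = 1399818923 / 3764768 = 371.82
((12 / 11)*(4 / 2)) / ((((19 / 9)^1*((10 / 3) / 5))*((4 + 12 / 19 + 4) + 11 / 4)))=1296 / 9515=0.14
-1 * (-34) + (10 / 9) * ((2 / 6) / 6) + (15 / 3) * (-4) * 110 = -175441 / 81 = -2165.94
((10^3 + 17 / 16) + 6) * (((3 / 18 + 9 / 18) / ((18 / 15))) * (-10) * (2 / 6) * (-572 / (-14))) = -19201325 / 252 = -76195.73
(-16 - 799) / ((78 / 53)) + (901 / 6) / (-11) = -81143 / 143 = -567.43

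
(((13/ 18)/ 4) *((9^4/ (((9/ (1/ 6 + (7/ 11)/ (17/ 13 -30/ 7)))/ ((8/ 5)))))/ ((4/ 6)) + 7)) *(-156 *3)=189591467/ 29810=6360.00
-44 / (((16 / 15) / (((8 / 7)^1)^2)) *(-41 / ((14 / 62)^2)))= 2640 / 39401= 0.07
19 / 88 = 0.22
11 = 11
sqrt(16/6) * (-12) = -8 * sqrt(6) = -19.60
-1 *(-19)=19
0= 0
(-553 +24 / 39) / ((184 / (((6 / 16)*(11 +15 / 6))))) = -581661 / 38272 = -15.20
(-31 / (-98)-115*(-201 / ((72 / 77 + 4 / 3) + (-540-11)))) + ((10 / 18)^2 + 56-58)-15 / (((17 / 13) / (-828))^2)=-1748738313813410665 / 290790952074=-6013730.14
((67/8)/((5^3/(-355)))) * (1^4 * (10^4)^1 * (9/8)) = -1070325/4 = -267581.25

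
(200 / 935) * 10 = 400 / 187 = 2.14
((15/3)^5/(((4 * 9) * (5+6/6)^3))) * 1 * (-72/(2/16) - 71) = -2021875/7776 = -260.01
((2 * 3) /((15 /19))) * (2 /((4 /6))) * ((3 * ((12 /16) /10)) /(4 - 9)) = -513 /500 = -1.03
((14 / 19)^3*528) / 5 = 1448832 / 34295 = 42.25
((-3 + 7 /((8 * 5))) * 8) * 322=-36386 /5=-7277.20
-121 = -121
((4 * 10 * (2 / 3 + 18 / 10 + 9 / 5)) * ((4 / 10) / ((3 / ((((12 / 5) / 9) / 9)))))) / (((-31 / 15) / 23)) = -94208 / 12555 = -7.50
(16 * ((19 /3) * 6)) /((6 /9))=912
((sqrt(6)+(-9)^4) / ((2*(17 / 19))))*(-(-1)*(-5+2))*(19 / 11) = -7105563 / 374 - 1083*sqrt(6) / 374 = -19005.92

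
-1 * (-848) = 848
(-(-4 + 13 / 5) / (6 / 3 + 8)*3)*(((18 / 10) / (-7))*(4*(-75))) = 32.40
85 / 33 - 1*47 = -1466 / 33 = -44.42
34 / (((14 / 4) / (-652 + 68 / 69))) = -3054560 / 483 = -6324.14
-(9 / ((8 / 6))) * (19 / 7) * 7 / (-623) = 513 / 2492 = 0.21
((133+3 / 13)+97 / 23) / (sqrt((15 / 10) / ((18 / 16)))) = 41097*sqrt(3) / 598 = 119.03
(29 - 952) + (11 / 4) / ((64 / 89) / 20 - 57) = -93593403 / 101396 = -923.05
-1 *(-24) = 24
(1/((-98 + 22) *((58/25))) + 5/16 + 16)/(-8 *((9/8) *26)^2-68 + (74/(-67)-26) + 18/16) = -9631987/4098365550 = -0.00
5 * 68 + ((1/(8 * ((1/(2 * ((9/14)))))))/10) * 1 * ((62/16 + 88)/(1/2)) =21949/64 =342.95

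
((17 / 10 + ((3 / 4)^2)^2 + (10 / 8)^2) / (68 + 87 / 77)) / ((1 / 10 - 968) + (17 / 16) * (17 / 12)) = -1058211 / 19753418788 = -0.00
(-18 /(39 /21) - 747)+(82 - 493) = -15180 /13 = -1167.69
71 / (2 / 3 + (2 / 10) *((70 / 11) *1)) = 2343 / 64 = 36.61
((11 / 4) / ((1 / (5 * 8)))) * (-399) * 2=-87780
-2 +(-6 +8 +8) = 8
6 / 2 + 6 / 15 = 17 / 5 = 3.40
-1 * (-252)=252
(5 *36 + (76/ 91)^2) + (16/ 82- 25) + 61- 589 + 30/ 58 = -3658716986/ 9846109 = -371.59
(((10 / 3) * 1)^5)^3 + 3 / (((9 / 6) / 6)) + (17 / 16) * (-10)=8000000157837977 / 114791256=69691720.75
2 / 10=1 / 5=0.20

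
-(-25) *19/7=475/7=67.86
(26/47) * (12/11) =312/517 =0.60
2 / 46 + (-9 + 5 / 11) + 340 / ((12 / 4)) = 79567 / 759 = 104.83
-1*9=-9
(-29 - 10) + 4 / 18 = -38.78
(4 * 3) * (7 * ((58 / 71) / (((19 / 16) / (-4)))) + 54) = 562344 / 1349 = 416.86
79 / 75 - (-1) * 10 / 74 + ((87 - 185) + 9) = -87.81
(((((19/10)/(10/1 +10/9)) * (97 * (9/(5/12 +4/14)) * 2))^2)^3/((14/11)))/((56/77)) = 6373428128332990.54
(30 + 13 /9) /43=283 /387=0.73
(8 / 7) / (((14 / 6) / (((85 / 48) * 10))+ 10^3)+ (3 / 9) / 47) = 479400 / 419533247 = 0.00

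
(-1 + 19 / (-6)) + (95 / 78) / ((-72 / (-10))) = -4.00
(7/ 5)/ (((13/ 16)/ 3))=336/ 65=5.17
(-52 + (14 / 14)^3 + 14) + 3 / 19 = -700 / 19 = -36.84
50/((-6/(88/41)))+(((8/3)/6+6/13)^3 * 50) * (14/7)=56.48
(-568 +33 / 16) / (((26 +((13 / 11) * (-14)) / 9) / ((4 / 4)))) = -896445 / 38272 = -23.42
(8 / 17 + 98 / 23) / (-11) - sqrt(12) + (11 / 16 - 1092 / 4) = -276.21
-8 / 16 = -1 / 2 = -0.50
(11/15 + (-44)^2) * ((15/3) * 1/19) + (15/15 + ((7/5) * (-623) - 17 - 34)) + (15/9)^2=-409.76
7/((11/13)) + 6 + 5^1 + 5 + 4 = 311/11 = 28.27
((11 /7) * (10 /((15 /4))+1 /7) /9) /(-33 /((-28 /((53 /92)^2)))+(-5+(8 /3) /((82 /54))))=-900874304 /5238958851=-0.17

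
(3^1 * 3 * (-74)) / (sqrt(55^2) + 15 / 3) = -111 / 10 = -11.10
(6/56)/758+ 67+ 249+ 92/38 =128405257/403256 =318.42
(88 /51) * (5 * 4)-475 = -22465 /51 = -440.49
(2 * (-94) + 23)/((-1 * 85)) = 33/17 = 1.94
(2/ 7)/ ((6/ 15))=5/ 7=0.71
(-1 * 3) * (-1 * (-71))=-213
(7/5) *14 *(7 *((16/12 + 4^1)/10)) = 5488/75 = 73.17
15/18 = 5/6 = 0.83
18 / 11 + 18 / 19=540 / 209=2.58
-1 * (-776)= 776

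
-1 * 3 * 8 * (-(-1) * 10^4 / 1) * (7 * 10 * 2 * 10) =-336000000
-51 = -51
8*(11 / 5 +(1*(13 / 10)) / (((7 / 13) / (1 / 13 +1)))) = 192 / 5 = 38.40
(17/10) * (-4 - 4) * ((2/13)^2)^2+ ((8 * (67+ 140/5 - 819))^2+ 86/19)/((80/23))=209354362533677/21706360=9644839.69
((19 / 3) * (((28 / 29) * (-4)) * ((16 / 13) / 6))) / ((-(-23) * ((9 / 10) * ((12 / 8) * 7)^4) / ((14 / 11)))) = -0.00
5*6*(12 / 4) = 90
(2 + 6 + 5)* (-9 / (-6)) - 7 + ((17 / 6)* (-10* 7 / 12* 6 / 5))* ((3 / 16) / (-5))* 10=19.94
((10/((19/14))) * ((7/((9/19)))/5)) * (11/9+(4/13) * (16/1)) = 140924/1053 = 133.83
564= 564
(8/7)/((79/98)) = 112/79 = 1.42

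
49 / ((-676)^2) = 0.00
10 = 10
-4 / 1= -4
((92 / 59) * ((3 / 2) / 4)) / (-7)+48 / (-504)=-443 / 2478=-0.18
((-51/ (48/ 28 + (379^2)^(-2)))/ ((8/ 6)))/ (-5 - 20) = 22097661199551/ 24759284257900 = 0.89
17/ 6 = 2.83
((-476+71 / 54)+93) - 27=-22069 / 54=-408.69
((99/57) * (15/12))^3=4492125/438976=10.23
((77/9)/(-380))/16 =-77/54720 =-0.00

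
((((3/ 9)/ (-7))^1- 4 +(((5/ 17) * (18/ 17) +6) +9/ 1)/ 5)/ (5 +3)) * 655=-979225/ 12138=-80.67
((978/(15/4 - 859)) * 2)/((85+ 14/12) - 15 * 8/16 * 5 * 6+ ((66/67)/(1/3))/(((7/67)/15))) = -328608/41014369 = -0.01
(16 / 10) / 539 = 8 / 2695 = 0.00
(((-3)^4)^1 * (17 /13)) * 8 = 11016 /13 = 847.38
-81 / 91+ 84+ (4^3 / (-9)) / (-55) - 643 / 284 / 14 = 2125583407 / 25585560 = 83.08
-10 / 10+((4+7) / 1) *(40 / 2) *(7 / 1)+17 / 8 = 12329 / 8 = 1541.12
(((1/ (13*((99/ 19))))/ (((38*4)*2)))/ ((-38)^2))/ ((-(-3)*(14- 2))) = 1/ 1070454528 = 0.00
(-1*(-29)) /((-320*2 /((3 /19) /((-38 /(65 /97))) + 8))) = -16242233 /44821760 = -0.36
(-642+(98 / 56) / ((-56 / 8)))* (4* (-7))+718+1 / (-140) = 2618139 / 140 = 18700.99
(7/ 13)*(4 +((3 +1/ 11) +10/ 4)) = 1477/ 286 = 5.16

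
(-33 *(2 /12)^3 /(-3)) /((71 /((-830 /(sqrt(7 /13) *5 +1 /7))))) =415415 /65653416- 1118425 *sqrt(91) /65653416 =-0.16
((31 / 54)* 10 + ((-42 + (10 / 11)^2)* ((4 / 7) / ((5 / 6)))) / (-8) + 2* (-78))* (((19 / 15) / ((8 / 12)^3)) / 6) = -318779207 / 3049200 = -104.55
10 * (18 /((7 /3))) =540 /7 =77.14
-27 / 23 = -1.17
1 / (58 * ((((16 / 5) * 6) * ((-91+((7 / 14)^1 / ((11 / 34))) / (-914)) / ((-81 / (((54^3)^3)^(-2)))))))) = 12184115620513277438405170000.00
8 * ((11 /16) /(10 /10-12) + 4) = 63 /2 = 31.50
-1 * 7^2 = -49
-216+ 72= -144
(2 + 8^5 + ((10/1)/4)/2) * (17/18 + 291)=9567384.38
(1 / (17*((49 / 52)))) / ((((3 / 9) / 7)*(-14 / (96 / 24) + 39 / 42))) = -0.51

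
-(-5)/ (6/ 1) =5/ 6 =0.83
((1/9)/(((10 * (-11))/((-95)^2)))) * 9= -1805/22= -82.05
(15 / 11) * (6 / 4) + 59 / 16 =1009 / 176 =5.73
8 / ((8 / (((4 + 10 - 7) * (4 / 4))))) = 7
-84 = -84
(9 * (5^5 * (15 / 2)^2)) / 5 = 1265625 / 4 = 316406.25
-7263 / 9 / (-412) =807 / 412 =1.96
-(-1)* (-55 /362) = -55 /362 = -0.15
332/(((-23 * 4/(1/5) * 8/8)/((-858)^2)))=-61101612/115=-531318.37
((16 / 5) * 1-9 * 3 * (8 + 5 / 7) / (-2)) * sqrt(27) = 25377 * sqrt(3) / 70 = 627.92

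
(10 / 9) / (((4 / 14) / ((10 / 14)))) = 25 / 9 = 2.78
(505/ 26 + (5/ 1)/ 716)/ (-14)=-180855/ 130312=-1.39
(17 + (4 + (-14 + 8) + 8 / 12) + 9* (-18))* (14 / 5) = -6146 / 15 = -409.73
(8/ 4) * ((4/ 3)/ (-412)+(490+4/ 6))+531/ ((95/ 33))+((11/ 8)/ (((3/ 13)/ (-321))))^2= 3659300.17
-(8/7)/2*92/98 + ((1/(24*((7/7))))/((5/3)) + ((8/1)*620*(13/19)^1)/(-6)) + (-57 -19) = -502167809/782040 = -642.13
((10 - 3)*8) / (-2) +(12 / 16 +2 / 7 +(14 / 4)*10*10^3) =979245 / 28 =34973.04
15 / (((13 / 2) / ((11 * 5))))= 1650 / 13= 126.92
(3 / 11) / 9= 1 / 33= 0.03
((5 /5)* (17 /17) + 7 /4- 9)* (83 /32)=-2075 /128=-16.21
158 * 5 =790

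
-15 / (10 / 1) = -3 / 2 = -1.50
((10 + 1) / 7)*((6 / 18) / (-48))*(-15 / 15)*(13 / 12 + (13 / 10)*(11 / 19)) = 3289 / 164160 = 0.02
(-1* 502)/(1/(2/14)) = -502/7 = -71.71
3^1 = 3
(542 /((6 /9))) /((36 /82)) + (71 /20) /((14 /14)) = 111323 /60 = 1855.38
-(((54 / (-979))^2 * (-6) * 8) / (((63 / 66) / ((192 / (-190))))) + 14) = -820147562 / 57942115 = -14.15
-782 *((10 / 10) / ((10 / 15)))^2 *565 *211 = -419517585 / 2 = -209758792.50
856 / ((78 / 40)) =17120 / 39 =438.97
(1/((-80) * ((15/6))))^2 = 1/40000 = 0.00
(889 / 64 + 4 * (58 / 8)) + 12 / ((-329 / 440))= 565185 / 21056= 26.84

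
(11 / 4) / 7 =11 / 28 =0.39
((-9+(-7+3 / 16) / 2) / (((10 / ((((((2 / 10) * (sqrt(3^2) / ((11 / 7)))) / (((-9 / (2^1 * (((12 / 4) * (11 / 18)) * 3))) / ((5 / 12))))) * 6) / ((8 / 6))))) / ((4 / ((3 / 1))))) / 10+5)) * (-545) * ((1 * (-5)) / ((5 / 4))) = -1514555 / 232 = -6528.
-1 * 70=-70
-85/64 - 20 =-1365/64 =-21.33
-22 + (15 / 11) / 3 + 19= -28 / 11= -2.55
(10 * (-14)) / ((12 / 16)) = -186.67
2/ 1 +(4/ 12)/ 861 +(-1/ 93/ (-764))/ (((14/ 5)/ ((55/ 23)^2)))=129474851599/ 64723966776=2.00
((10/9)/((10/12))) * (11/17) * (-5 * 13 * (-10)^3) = 2860000/51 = 56078.43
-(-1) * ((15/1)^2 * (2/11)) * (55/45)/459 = 50/459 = 0.11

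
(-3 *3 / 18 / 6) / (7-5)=-1 / 24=-0.04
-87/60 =-1.45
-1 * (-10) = 10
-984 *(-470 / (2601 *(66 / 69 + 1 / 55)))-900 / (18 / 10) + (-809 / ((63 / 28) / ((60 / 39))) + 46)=-11461518602 / 13897143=-824.74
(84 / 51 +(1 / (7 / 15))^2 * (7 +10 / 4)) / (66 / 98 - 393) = -75419 / 653616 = -0.12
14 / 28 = 1 / 2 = 0.50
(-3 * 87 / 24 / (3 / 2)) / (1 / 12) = -87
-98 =-98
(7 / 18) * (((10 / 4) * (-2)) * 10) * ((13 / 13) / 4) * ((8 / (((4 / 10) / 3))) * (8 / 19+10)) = -57750 / 19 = -3039.47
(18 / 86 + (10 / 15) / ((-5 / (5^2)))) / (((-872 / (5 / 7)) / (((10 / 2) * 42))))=10075 / 18748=0.54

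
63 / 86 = 0.73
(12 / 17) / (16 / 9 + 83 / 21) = 756 / 6137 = 0.12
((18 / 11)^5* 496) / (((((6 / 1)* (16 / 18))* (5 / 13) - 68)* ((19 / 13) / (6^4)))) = -153956195887104 / 1967560067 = -78247.27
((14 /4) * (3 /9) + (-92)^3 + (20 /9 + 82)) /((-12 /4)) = 14014847 /54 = 259534.20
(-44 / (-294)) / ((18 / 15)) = 55 / 441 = 0.12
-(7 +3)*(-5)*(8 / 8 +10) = 550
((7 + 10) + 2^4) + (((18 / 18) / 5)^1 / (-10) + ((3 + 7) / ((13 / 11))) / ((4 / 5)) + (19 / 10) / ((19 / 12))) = 14546 / 325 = 44.76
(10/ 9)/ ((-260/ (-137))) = 137/ 234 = 0.59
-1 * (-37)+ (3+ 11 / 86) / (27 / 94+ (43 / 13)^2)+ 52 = 684754830 / 7669867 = 89.28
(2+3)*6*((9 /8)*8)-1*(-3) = 273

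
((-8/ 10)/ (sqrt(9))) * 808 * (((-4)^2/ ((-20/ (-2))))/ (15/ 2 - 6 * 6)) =51712/ 4275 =12.10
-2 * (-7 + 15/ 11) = 124/ 11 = 11.27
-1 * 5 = -5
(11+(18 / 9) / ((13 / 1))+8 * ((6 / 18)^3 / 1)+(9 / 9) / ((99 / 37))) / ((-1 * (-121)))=45652 / 467181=0.10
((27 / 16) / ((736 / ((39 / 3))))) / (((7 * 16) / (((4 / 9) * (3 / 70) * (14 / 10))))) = 117 / 16486400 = 0.00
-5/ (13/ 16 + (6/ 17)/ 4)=-272/ 49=-5.55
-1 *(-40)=40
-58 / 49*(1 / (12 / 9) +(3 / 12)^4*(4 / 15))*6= -2987 / 560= -5.33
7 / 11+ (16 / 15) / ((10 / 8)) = 1229 / 825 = 1.49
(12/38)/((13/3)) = 18/247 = 0.07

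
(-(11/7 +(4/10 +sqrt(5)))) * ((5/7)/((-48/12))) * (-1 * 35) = -25 * sqrt(5)/4 - 345/28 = -26.30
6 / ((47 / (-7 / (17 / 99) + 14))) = -2730 / 799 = -3.42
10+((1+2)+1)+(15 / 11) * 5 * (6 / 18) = 179 / 11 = 16.27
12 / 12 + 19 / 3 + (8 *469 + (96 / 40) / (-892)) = 12574961 / 3345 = 3759.33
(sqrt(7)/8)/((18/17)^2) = 289 * sqrt(7)/2592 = 0.29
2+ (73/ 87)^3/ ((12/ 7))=18527191/ 7902036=2.34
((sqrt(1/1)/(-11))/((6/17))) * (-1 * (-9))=-2.32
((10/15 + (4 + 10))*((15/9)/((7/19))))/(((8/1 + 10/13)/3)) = 1430/63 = 22.70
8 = 8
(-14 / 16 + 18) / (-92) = -137 / 736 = -0.19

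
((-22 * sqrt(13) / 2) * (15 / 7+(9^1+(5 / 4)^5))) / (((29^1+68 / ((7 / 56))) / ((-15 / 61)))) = 5596085 * sqrt(13) / 83514368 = 0.24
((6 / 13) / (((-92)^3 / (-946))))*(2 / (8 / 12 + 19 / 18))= 12771 / 19613204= 0.00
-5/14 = -0.36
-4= -4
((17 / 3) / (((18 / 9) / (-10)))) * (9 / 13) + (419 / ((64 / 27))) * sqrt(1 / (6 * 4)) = -255 / 13 + 3771 * sqrt(6) / 256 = 16.47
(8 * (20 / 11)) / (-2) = -80 / 11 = -7.27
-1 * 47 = -47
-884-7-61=-952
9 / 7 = 1.29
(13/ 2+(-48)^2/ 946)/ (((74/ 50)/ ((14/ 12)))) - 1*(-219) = 47471903/ 210012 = 226.04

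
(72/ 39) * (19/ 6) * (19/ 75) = 1444/ 975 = 1.48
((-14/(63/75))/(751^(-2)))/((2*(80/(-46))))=64860115/24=2702504.79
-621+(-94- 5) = -720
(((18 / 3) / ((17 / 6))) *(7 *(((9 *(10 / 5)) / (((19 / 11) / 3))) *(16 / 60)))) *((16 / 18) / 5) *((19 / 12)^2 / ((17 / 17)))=23408 / 425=55.08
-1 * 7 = -7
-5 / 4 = -1.25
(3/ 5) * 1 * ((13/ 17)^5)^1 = 1113879/ 7099285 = 0.16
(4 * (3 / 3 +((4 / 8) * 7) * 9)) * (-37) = -4810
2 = 2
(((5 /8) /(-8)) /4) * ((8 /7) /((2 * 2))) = -5 /896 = -0.01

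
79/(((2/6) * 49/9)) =43.53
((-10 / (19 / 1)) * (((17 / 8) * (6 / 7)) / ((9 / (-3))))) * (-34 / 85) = -17 / 133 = -0.13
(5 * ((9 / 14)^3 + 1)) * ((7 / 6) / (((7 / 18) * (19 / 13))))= 677235 / 52136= 12.99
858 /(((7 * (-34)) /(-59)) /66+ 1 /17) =14199471 /1985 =7153.39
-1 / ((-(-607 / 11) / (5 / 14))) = -0.01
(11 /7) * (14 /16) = 1.38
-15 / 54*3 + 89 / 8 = 247 / 24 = 10.29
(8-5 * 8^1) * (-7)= 224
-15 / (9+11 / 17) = -255 / 164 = -1.55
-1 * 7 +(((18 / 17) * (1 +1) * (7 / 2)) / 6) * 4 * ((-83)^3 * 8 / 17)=-384242887 / 289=-1329560.16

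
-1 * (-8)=8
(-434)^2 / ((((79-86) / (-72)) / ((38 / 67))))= 73620288 / 67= 1098810.27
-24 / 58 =-12 / 29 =-0.41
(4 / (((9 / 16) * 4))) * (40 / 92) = 160 / 207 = 0.77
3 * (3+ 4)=21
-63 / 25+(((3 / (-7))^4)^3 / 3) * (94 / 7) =-6103591360191 / 2422225260175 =-2.52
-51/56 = -0.91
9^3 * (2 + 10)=8748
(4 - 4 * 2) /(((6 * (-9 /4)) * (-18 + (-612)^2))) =4 /5056101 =0.00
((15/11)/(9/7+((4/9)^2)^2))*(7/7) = 1.03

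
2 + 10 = 12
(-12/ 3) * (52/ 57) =-208/ 57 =-3.65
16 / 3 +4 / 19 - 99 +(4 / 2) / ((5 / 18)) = -24583 / 285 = -86.26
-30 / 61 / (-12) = 5 / 122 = 0.04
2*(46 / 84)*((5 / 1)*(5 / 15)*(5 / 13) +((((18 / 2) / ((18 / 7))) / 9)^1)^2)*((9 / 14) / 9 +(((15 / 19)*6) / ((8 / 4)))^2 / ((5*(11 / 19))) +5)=1574086259 / 258810552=6.08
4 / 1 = 4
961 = 961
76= 76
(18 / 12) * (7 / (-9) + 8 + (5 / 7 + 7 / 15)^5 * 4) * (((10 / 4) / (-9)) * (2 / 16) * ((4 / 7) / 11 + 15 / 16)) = -0.85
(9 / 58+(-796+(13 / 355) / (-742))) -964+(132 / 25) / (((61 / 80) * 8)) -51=-84340020075 / 46597229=-1809.98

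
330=330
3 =3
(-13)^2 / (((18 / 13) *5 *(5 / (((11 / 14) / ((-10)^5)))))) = -24167 / 630000000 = -0.00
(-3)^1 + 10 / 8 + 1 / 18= -61 / 36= -1.69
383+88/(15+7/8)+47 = 435.54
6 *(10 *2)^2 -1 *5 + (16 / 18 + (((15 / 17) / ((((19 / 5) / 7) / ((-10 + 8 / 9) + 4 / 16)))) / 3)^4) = 53513416191660138817 / 18281847941427456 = 2927.13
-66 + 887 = 821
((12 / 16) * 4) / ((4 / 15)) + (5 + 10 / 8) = 35 / 2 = 17.50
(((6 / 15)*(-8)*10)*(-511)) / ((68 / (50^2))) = 10220000 / 17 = 601176.47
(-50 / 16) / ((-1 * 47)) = 25 / 376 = 0.07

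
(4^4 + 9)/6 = 265/6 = 44.17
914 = 914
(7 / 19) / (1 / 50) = 350 / 19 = 18.42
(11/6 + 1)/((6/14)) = 119/18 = 6.61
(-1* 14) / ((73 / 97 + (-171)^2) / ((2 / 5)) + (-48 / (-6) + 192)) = -1358 / 7110525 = -0.00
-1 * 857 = -857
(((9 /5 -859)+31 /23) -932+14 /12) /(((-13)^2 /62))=-38217203 /58305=-655.47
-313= -313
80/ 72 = 10/ 9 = 1.11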